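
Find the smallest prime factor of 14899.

14899 is odd.
Digit sum 31, not divisible by 3.
Ends in 9: not divisible by 5.
7: 14899 = 7·2128 + 3
11: 14899 = 11·1354 + 5
13: 14899 = 13·1146 + 1
17: 14899 = 17·876 + 7
19: 14899 = 19·784 + 3
23: 14899 = 23·647 + 18
29: 14899 = 29·513 + 22
31: 14899 = 31·480 + 19
37: 14899 = 37·402 + 25
41: 14899 = 41·363 + 16
43: 14899 = 43·346 + 21
47: 14899 = 47·317

47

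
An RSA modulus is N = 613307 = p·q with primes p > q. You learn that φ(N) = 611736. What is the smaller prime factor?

φ(n) = (p−1)(q−1) = n − (p+q) + 1, so p + q = 613307 − 611736 + 1 = 1572.
p and q are the roots of t² − 1572t + 613307 = 0.
Discriminant: 1572² − 4·613307 = 2471184 − 2453228 = 17956; √17956 = 134.
q = (1572 − 134)/2 = 719, p = (1572 + 134)/2 = 853.
Check: 719 · 853 = 613307.

719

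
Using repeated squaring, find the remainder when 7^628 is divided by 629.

7^1 ≡ 7 (mod 629)
7^2 ≡ 7^2 = 49 ≡ 49 (mod 629)
7^4 ≡ 49^2 = 2401 ≡ 514 (mod 629)
7^8 ≡ 514^2 = 264196 ≡ 16 (mod 629)
7^16 ≡ 16^2 = 256 ≡ 256 (mod 629)
7^32 ≡ 256^2 = 65536 ≡ 120 (mod 629)
7^64 ≡ 120^2 = 14400 ≡ 562 (mod 629)
7^128 ≡ 562^2 = 315844 ≡ 86 (mod 629)
7^256 ≡ 86^2 = 7396 ≡ 477 (mod 629)
7^512 ≡ 477^2 = 227529 ≡ 460 (mod 629)
628 = 512 + 64 + 32 + 16 + 4 in binary powers of 2.
So 7^628 ≡ 460 · 562 · 120 · 256 · 514 ≡ 293 (mod 629).
Since 293 ≠ 1, base 7 is a Fermat witness: 629 is composite.

293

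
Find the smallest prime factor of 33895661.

33895661 is odd.
Digit sum 41, not divisible by 3.
Ends in 1: not divisible by 5.
7: 33895661 = 7·4842237 + 2
11: 33895661 = 11·3081423 + 8
13: 33895661 = 13·2607358 + 7
17: 33895661 = 17·1993862 + 7
19: 33895661 = 19·1783982 + 3
23: 33895661 = 23·1473724 + 9
29: 33895661 = 29·1168815 + 26
31: 33895661 = 31·1093408 + 13
37: 33895661 = 37·916098 + 35
41: 33895661 = 41·826723 + 18
43: 33895661 = 43·788271 + 8
47: 33895661 = 47·721184 + 13
53: 33895661 = 53·639540 + 41
59: 33895661 = 59·574502 + 43
61: 33895661 = 61·555666 + 35
67: 33895661 = 67·505905 + 26
71: 33895661 = 71·477403 + 48
73: 33895661 = 73·464324 + 9
79: 33895661 = 79·429059

79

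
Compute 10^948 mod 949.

10^1 ≡ 10 (mod 949)
10^2 ≡ 10^2 = 100 ≡ 100 (mod 949)
10^4 ≡ 100^2 = 10000 ≡ 510 (mod 949)
10^8 ≡ 510^2 = 260100 ≡ 74 (mod 949)
10^16 ≡ 74^2 = 5476 ≡ 731 (mod 949)
10^32 ≡ 731^2 = 534361 ≡ 74 (mod 949)
10^64 ≡ 74^2 = 5476 ≡ 731 (mod 949)
10^128 ≡ 731^2 = 534361 ≡ 74 (mod 949)
10^256 ≡ 74^2 = 5476 ≡ 731 (mod 949)
10^512 ≡ 731^2 = 534361 ≡ 74 (mod 949)
948 = 512 + 256 + 128 + 32 + 16 + 4 in binary powers of 2.
So 10^948 ≡ 74 · 731 · 74 · 74 · 731 · 510 ≡ 729 (mod 949).
Since 729 ≠ 1, base 10 is a Fermat witness: 949 is composite.

729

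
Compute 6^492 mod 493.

6^1 ≡ 6 (mod 493)
6^2 ≡ 6^2 = 36 ≡ 36 (mod 493)
6^4 ≡ 36^2 = 1296 ≡ 310 (mod 493)
6^8 ≡ 310^2 = 96100 ≡ 458 (mod 493)
6^16 ≡ 458^2 = 209764 ≡ 239 (mod 493)
6^32 ≡ 239^2 = 57121 ≡ 426 (mod 493)
6^64 ≡ 426^2 = 181476 ≡ 52 (mod 493)
6^128 ≡ 52^2 = 2704 ≡ 239 (mod 493)
6^256 ≡ 239^2 = 57121 ≡ 426 (mod 493)
492 = 256 + 128 + 64 + 32 + 8 + 4 in binary powers of 2.
So 6^492 ≡ 426 · 239 · 52 · 426 · 458 · 310 ≡ 268 (mod 493).
Since 268 ≠ 1, base 6 is a Fermat witness: 493 is composite.

268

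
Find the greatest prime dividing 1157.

89

1157 = 13 · 89
89 is prime.
So 1157 = 13 · 89; the largest prime factor is 89.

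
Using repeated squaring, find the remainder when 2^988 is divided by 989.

213

2^1 ≡ 2 (mod 989)
2^2 ≡ 2^2 = 4 ≡ 4 (mod 989)
2^4 ≡ 4^2 = 16 ≡ 16 (mod 989)
2^8 ≡ 16^2 = 256 ≡ 256 (mod 989)
2^16 ≡ 256^2 = 65536 ≡ 262 (mod 989)
2^32 ≡ 262^2 = 68644 ≡ 403 (mod 989)
2^64 ≡ 403^2 = 162409 ≡ 213 (mod 989)
2^128 ≡ 213^2 = 45369 ≡ 864 (mod 989)
2^256 ≡ 864^2 = 746496 ≡ 790 (mod 989)
2^512 ≡ 790^2 = 624100 ≡ 41 (mod 989)
988 = 512 + 256 + 128 + 64 + 16 + 8 + 4 in binary powers of 2.
So 2^988 ≡ 41 · 790 · 864 · 213 · 262 · 256 · 16 ≡ 213 (mod 989).
Since 213 ≠ 1, base 2 is a Fermat witness: 989 is composite.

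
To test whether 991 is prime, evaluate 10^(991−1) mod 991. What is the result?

10^1 ≡ 10 (mod 991)
10^2 ≡ 10^2 = 100 ≡ 100 (mod 991)
10^4 ≡ 100^2 = 10000 ≡ 90 (mod 991)
10^8 ≡ 90^2 = 8100 ≡ 172 (mod 991)
10^16 ≡ 172^2 = 29584 ≡ 845 (mod 991)
10^32 ≡ 845^2 = 714025 ≡ 505 (mod 991)
10^64 ≡ 505^2 = 255025 ≡ 338 (mod 991)
10^128 ≡ 338^2 = 114244 ≡ 279 (mod 991)
10^256 ≡ 279^2 = 77841 ≡ 543 (mod 991)
10^512 ≡ 543^2 = 294849 ≡ 522 (mod 991)
990 = 512 + 256 + 128 + 64 + 16 + 8 + 4 + 2 in binary powers of 2.
So 10^990 ≡ 522 · 543 · 279 · 338 · 845 · 172 · 90 · 100 ≡ 1 (mod 991).
Since the result is 1, base 10 gives no evidence that 991 is composite.

1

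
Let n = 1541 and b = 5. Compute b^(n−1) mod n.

1

5^1 ≡ 5 (mod 1541)
5^2 ≡ 5^2 = 25 ≡ 25 (mod 1541)
5^4 ≡ 25^2 = 625 ≡ 625 (mod 1541)
5^8 ≡ 625^2 = 390625 ≡ 752 (mod 1541)
5^16 ≡ 752^2 = 565504 ≡ 1498 (mod 1541)
5^32 ≡ 1498^2 = 2244004 ≡ 308 (mod 1541)
5^64 ≡ 308^2 = 94864 ≡ 863 (mod 1541)
5^128 ≡ 863^2 = 744769 ≡ 466 (mod 1541)
5^256 ≡ 466^2 = 217156 ≡ 1416 (mod 1541)
5^512 ≡ 1416^2 = 2005056 ≡ 215 (mod 1541)
5^1024 ≡ 215^2 = 46225 ≡ 1536 (mod 1541)
1540 = 1024 + 512 + 4 in binary powers of 2.
So 5^1540 ≡ 1536 · 215 · 625 ≡ 1 (mod 1541).
Since the result is 1, base 5 gives no evidence that 1541 is composite.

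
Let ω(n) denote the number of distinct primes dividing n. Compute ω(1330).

4

1330 = 2 · 665
665 = 5 · 133
133 = 7 · 19
1330 = 2 · 5 · 7 · 19, which has 4 distinct prime factors.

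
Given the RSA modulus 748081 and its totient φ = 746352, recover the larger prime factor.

φ(n) = (p−1)(q−1) = n − (p+q) + 1, so p + q = 748081 − 746352 + 1 = 1730.
p and q are the roots of t² − 1730t + 748081 = 0.
Discriminant: 1730² − 4·748081 = 2992900 − 2992324 = 576; √576 = 24.
q = (1730 − 24)/2 = 853, p = (1730 + 24)/2 = 877.
Check: 853 · 877 = 748081.

877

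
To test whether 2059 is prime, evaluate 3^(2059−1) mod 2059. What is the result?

289

3^1 ≡ 3 (mod 2059)
3^2 ≡ 3^2 = 9 ≡ 9 (mod 2059)
3^4 ≡ 9^2 = 81 ≡ 81 (mod 2059)
3^8 ≡ 81^2 = 6561 ≡ 384 (mod 2059)
3^16 ≡ 384^2 = 147456 ≡ 1267 (mod 2059)
3^32 ≡ 1267^2 = 1605289 ≡ 1328 (mod 2059)
3^64 ≡ 1328^2 = 1763584 ≡ 1080 (mod 2059)
3^128 ≡ 1080^2 = 1166400 ≡ 1006 (mod 2059)
3^256 ≡ 1006^2 = 1012036 ≡ 1067 (mod 2059)
3^512 ≡ 1067^2 = 1138489 ≡ 1921 (mod 2059)
3^1024 ≡ 1921^2 = 3690241 ≡ 513 (mod 2059)
3^2048 ≡ 513^2 = 263169 ≡ 1676 (mod 2059)
2058 = 2048 + 8 + 2 in binary powers of 2.
So 3^2058 ≡ 1676 · 384 · 9 ≡ 289 (mod 2059).
Since 289 ≠ 1, base 3 is a Fermat witness: 2059 is composite.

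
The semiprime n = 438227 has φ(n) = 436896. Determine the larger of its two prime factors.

φ(n) = (p−1)(q−1) = n − (p+q) + 1, so p + q = 438227 − 436896 + 1 = 1332.
p and q are the roots of t² − 1332t + 438227 = 0.
Discriminant: 1332² − 4·438227 = 1774224 − 1752908 = 21316; √21316 = 146.
q = (1332 − 146)/2 = 593, p = (1332 + 146)/2 = 739.
Check: 593 · 739 = 438227.

739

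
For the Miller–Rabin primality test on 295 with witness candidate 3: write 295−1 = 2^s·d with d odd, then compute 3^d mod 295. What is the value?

295 − 1 = 294 = 2^1 · 147, so d = 147.
3^1 ≡ 3 (mod 295)
3^2 ≡ 3^2 = 9 ≡ 9 (mod 295)
3^4 ≡ 9^2 = 81 ≡ 81 (mod 295)
3^8 ≡ 81^2 = 6561 ≡ 71 (mod 295)
3^16 ≡ 71^2 = 5041 ≡ 26 (mod 295)
3^32 ≡ 26^2 = 676 ≡ 86 (mod 295)
3^64 ≡ 86^2 = 7396 ≡ 21 (mod 295)
3^128 ≡ 21^2 = 441 ≡ 146 (mod 295)
147 = 128 + 16 + 2 + 1 in binary powers of 2.
So 3^147 ≡ 146 · 26 · 9 · 3 ≡ 127 (mod 295).
Squaring chain: 127; never reaches −1, so base 3 is a Miller–Rabin witness that 295 is composite.

127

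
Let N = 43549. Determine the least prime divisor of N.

11

43549 is odd.
Digit sum 25, not divisible by 3.
Ends in 9: not divisible by 5.
7: 43549 = 7·6221 + 2
11: 43549 = 11·3959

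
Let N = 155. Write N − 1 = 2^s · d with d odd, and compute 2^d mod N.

155 − 1 = 154 = 2^1 · 77, so d = 77.
2^1 ≡ 2 (mod 155)
2^2 ≡ 2^2 = 4 ≡ 4 (mod 155)
2^4 ≡ 4^2 = 16 ≡ 16 (mod 155)
2^8 ≡ 16^2 = 256 ≡ 101 (mod 155)
2^16 ≡ 101^2 = 10201 ≡ 126 (mod 155)
2^32 ≡ 126^2 = 15876 ≡ 66 (mod 155)
2^64 ≡ 66^2 = 4356 ≡ 16 (mod 155)
77 = 64 + 8 + 4 + 1 in binary powers of 2.
So 2^77 ≡ 16 · 101 · 16 · 2 ≡ 97 (mod 155).
Squaring chain: 97; never reaches −1, so base 2 is a Miller–Rabin witness that 155 is composite.

97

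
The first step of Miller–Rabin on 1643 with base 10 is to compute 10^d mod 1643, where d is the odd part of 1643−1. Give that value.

1643 − 1 = 1642 = 2^1 · 821, so d = 821.
10^1 ≡ 10 (mod 1643)
10^2 ≡ 10^2 = 100 ≡ 100 (mod 1643)
10^4 ≡ 100^2 = 10000 ≡ 142 (mod 1643)
10^8 ≡ 142^2 = 20164 ≡ 448 (mod 1643)
10^16 ≡ 448^2 = 200704 ≡ 258 (mod 1643)
10^32 ≡ 258^2 = 66564 ≡ 844 (mod 1643)
10^64 ≡ 844^2 = 712336 ≡ 917 (mod 1643)
10^128 ≡ 917^2 = 840889 ≡ 1316 (mod 1643)
10^256 ≡ 1316^2 = 1731856 ≡ 134 (mod 1643)
10^512 ≡ 134^2 = 17956 ≡ 1526 (mod 1643)
821 = 512 + 256 + 32 + 16 + 4 + 1 in binary powers of 2.
So 10^821 ≡ 1526 · 134 · 844 · 258 · 142 · 10 ≡ 577 (mod 1643).
Squaring chain: 577; never reaches −1, so base 10 is a Miller–Rabin witness that 1643 is composite.

577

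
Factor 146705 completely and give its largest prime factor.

61

146705 = 5 · 29341
29341 = 13 · 2257
2257 = 37 · 61
61 is prime.
So 146705 = 5 · 13 · 37 · 61; the largest prime factor is 61.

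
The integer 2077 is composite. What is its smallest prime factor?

2077 is odd.
Digit sum 16, not divisible by 3.
Ends in 7: not divisible by 5.
7: 2077 = 7·296 + 5
11: 2077 = 11·188 + 9
13: 2077 = 13·159 + 10
17: 2077 = 17·122 + 3
19: 2077 = 19·109 + 6
23: 2077 = 23·90 + 7
29: 2077 = 29·71 + 18
31: 2077 = 31·67

31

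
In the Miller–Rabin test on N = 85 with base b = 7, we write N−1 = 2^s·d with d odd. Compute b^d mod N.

62

85 − 1 = 84 = 2^2 · 21, so d = 21.
7^1 ≡ 7 (mod 85)
7^2 ≡ 7^2 = 49 ≡ 49 (mod 85)
7^4 ≡ 49^2 = 2401 ≡ 21 (mod 85)
7^8 ≡ 21^2 = 441 ≡ 16 (mod 85)
7^16 ≡ 16^2 = 256 ≡ 1 (mod 85)
21 = 16 + 4 + 1 in binary powers of 2.
So 7^21 ≡ 1 · 21 · 7 ≡ 62 (mod 85).
Squaring chain: 62 → 19; never reaches −1, so base 7 is a Miller–Rabin witness that 85 is composite.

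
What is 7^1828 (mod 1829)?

1600

7^1 ≡ 7 (mod 1829)
7^2 ≡ 7^2 = 49 ≡ 49 (mod 1829)
7^4 ≡ 49^2 = 2401 ≡ 572 (mod 1829)
7^8 ≡ 572^2 = 327184 ≡ 1622 (mod 1829)
7^16 ≡ 1622^2 = 2630884 ≡ 782 (mod 1829)
7^32 ≡ 782^2 = 611524 ≡ 638 (mod 1829)
7^64 ≡ 638^2 = 407044 ≡ 1006 (mod 1829)
7^128 ≡ 1006^2 = 1012036 ≡ 599 (mod 1829)
7^256 ≡ 599^2 = 358801 ≡ 317 (mod 1829)
7^512 ≡ 317^2 = 100489 ≡ 1723 (mod 1829)
7^1024 ≡ 1723^2 = 2968729 ≡ 262 (mod 1829)
1828 = 1024 + 512 + 256 + 32 + 4 in binary powers of 2.
So 7^1828 ≡ 262 · 1723 · 317 · 638 · 572 ≡ 1600 (mod 1829).
Since 1600 ≠ 1, base 7 is a Fermat witness: 1829 is composite.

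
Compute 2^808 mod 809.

1

2^1 ≡ 2 (mod 809)
2^2 ≡ 2^2 = 4 ≡ 4 (mod 809)
2^4 ≡ 4^2 = 16 ≡ 16 (mod 809)
2^8 ≡ 16^2 = 256 ≡ 256 (mod 809)
2^16 ≡ 256^2 = 65536 ≡ 7 (mod 809)
2^32 ≡ 7^2 = 49 ≡ 49 (mod 809)
2^64 ≡ 49^2 = 2401 ≡ 783 (mod 809)
2^128 ≡ 783^2 = 613089 ≡ 676 (mod 809)
2^256 ≡ 676^2 = 456976 ≡ 700 (mod 809)
2^512 ≡ 700^2 = 490000 ≡ 555 (mod 809)
808 = 512 + 256 + 32 + 8 in binary powers of 2.
So 2^808 ≡ 555 · 700 · 49 · 256 ≡ 1 (mod 809).
Since the result is 1, base 2 gives no evidence that 809 is composite.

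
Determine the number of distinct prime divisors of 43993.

3

43993 = 29 · 1517
1517 = 37 · 41
43993 = 29 · 37 · 41, which has 3 distinct prime factors.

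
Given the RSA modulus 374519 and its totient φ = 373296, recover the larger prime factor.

φ(n) = (p−1)(q−1) = n − (p+q) + 1, so p + q = 374519 − 373296 + 1 = 1224.
p and q are the roots of t² − 1224t + 374519 = 0.
Discriminant: 1224² − 4·374519 = 1498176 − 1498076 = 100; √100 = 10.
q = (1224 − 10)/2 = 607, p = (1224 + 10)/2 = 617.
Check: 607 · 617 = 374519.

617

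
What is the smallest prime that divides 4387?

41

4387 is odd.
Digit sum 22, not divisible by 3.
Ends in 7: not divisible by 5.
7: 4387 = 7·626 + 5
11: 4387 = 11·398 + 9
13: 4387 = 13·337 + 6
17: 4387 = 17·258 + 1
19: 4387 = 19·230 + 17
23: 4387 = 23·190 + 17
29: 4387 = 29·151 + 8
31: 4387 = 31·141 + 16
37: 4387 = 37·118 + 21
41: 4387 = 41·107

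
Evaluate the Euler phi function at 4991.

Factor: 4991 = 7 · 23 · 31.
φ(4991) = (7−1) · (23−1) · (31−1) = 6 · 22 · 30 = 3960.

3960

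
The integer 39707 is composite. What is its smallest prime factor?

39707 is odd.
Digit sum 26, not divisible by 3.
Ends in 7: not divisible by 5.
7: 39707 = 7·5672 + 3
11: 39707 = 11·3609 + 8
13: 39707 = 13·3054 + 5
17: 39707 = 17·2335 + 12
19: 39707 = 19·2089 + 16
23: 39707 = 23·1726 + 9
29: 39707 = 29·1369 + 6
31: 39707 = 31·1280 + 27
37: 39707 = 37·1073 + 6
41: 39707 = 41·968 + 19
43: 39707 = 43·923 + 18
47: 39707 = 47·844 + 39
53: 39707 = 53·749 + 10
59: 39707 = 59·673

59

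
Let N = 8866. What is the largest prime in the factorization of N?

8866 = 2 · 4433
4433 = 11 · 403
403 = 13 · 31
31 is prime.
So 8866 = 2 · 11 · 13 · 31; the largest prime factor is 31.

31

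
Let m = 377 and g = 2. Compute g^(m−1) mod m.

94

2^1 ≡ 2 (mod 377)
2^2 ≡ 2^2 = 4 ≡ 4 (mod 377)
2^4 ≡ 4^2 = 16 ≡ 16 (mod 377)
2^8 ≡ 16^2 = 256 ≡ 256 (mod 377)
2^16 ≡ 256^2 = 65536 ≡ 315 (mod 377)
2^32 ≡ 315^2 = 99225 ≡ 74 (mod 377)
2^64 ≡ 74^2 = 5476 ≡ 198 (mod 377)
2^128 ≡ 198^2 = 39204 ≡ 373 (mod 377)
2^256 ≡ 373^2 = 139129 ≡ 16 (mod 377)
376 = 256 + 64 + 32 + 16 + 8 in binary powers of 2.
So 2^376 ≡ 16 · 198 · 74 · 315 · 256 ≡ 94 (mod 377).
Since 94 ≠ 1, base 2 is a Fermat witness: 377 is composite.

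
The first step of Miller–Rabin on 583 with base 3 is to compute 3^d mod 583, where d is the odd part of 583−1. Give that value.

234

583 − 1 = 582 = 2^1 · 291, so d = 291.
3^1 ≡ 3 (mod 583)
3^2 ≡ 3^2 = 9 ≡ 9 (mod 583)
3^4 ≡ 9^2 = 81 ≡ 81 (mod 583)
3^8 ≡ 81^2 = 6561 ≡ 148 (mod 583)
3^16 ≡ 148^2 = 21904 ≡ 333 (mod 583)
3^32 ≡ 333^2 = 110889 ≡ 119 (mod 583)
3^64 ≡ 119^2 = 14161 ≡ 169 (mod 583)
3^128 ≡ 169^2 = 28561 ≡ 577 (mod 583)
3^256 ≡ 577^2 = 332929 ≡ 36 (mod 583)
291 = 256 + 32 + 2 + 1 in binary powers of 2.
So 3^291 ≡ 36 · 119 · 9 · 3 ≡ 234 (mod 583).
Squaring chain: 234; never reaches −1, so base 3 is a Miller–Rabin witness that 583 is composite.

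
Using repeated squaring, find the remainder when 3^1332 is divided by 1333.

1000

3^1 ≡ 3 (mod 1333)
3^2 ≡ 3^2 = 9 ≡ 9 (mod 1333)
3^4 ≡ 9^2 = 81 ≡ 81 (mod 1333)
3^8 ≡ 81^2 = 6561 ≡ 1229 (mod 1333)
3^16 ≡ 1229^2 = 1510441 ≡ 152 (mod 1333)
3^32 ≡ 152^2 = 23104 ≡ 443 (mod 1333)
3^64 ≡ 443^2 = 196249 ≡ 298 (mod 1333)
3^128 ≡ 298^2 = 88804 ≡ 826 (mod 1333)
3^256 ≡ 826^2 = 682276 ≡ 1113 (mod 1333)
3^512 ≡ 1113^2 = 1238769 ≡ 412 (mod 1333)
3^1024 ≡ 412^2 = 169744 ≡ 453 (mod 1333)
1332 = 1024 + 256 + 32 + 16 + 4 in binary powers of 2.
So 3^1332 ≡ 453 · 1113 · 443 · 152 · 81 ≡ 1000 (mod 1333).
Since 1000 ≠ 1, base 3 is a Fermat witness: 1333 is composite.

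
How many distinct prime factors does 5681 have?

5681 = 13 · 437
437 = 19 · 23
5681 = 13 · 19 · 23, which has 3 distinct prime factors.

3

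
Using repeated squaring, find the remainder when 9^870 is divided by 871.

9^1 ≡ 9 (mod 871)
9^2 ≡ 9^2 = 81 ≡ 81 (mod 871)
9^4 ≡ 81^2 = 6561 ≡ 464 (mod 871)
9^8 ≡ 464^2 = 215296 ≡ 159 (mod 871)
9^16 ≡ 159^2 = 25281 ≡ 22 (mod 871)
9^32 ≡ 22^2 = 484 ≡ 484 (mod 871)
9^64 ≡ 484^2 = 234256 ≡ 828 (mod 871)
9^128 ≡ 828^2 = 685584 ≡ 107 (mod 871)
9^256 ≡ 107^2 = 11449 ≡ 126 (mod 871)
9^512 ≡ 126^2 = 15876 ≡ 198 (mod 871)
870 = 512 + 256 + 64 + 32 + 4 + 2 in binary powers of 2.
So 9^870 ≡ 198 · 126 · 828 · 484 · 464 · 81 ≡ 612 (mod 871).
Since 612 ≠ 1, base 9 is a Fermat witness: 871 is composite.

612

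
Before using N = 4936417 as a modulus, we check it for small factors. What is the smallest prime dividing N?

4936417 is odd.
Digit sum 34, not divisible by 3.
Ends in 7: not divisible by 5.
7: 4936417 = 7·705202 + 3
11: 4936417 = 11·448765 + 2
13: 4936417 = 13·379724 + 5
17: 4936417 = 17·290377 + 8
19: 4936417 = 19·259811 + 8
23: 4936417 = 23·214626 + 19
29: 4936417 = 29·170221 + 8
31: 4936417 = 31·159239 + 8
37: 4936417 = 37·133416 + 25
41: 4936417 = 41·120400 + 17
43: 4936417 = 43·114800 + 17
47: 4936417 = 47·105030 + 7
53: 4936417 = 53·93139 + 50
59: 4936417 = 59·83668 + 5
61: 4936417 = 61·80924 + 53
67: 4936417 = 67·73677 + 58
71: 4936417 = 71·69527

71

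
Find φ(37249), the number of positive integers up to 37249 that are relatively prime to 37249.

37056

Factor: 37249 = 193^2.
φ(37249) = 193^1·(193−1) = 37056.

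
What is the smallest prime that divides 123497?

11

123497 is odd.
Digit sum 26, not divisible by 3.
Ends in 7: not divisible by 5.
7: 123497 = 7·17642 + 3
11: 123497 = 11·11227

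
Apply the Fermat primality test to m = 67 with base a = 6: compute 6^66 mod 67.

6^1 ≡ 6 (mod 67)
6^2 ≡ 6^2 = 36 ≡ 36 (mod 67)
6^4 ≡ 36^2 = 1296 ≡ 23 (mod 67)
6^8 ≡ 23^2 = 529 ≡ 60 (mod 67)
6^16 ≡ 60^2 = 3600 ≡ 49 (mod 67)
6^32 ≡ 49^2 = 2401 ≡ 56 (mod 67)
6^64 ≡ 56^2 = 3136 ≡ 54 (mod 67)
66 = 64 + 2 in binary powers of 2.
So 6^66 ≡ 54 · 36 ≡ 1 (mod 67).
Since the result is 1, base 6 gives no evidence that 67 is composite.

1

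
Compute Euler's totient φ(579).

Factor: 579 = 3 · 193.
φ(579) = (3−1) · (193−1) = 2 · 192 = 384.

384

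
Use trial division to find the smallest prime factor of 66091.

29

66091 is odd.
Digit sum 22, not divisible by 3.
Ends in 1: not divisible by 5.
7: 66091 = 7·9441 + 4
11: 66091 = 11·6008 + 3
13: 66091 = 13·5083 + 12
17: 66091 = 17·3887 + 12
19: 66091 = 19·3478 + 9
23: 66091 = 23·2873 + 12
29: 66091 = 29·2279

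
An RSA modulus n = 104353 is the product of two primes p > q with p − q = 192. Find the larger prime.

433

Since p = q + 192, we have 104353 = q(q + 192), so q² + 192q − 104353 = 0.
Discriminant: 192² + 4·104353 = 36864 + 417412 = 454276; √454276 = 674.
q = (−192 + 674)/2 = 241, and p = q + 192 = 433.
Check: 241 · 433 = 104353.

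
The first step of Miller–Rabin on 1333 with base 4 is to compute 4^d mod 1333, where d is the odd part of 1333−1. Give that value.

901

1333 − 1 = 1332 = 2^2 · 333, so d = 333.
4^1 ≡ 4 (mod 1333)
4^2 ≡ 4^2 = 16 ≡ 16 (mod 1333)
4^4 ≡ 16^2 = 256 ≡ 256 (mod 1333)
4^8 ≡ 256^2 = 65536 ≡ 219 (mod 1333)
4^16 ≡ 219^2 = 47961 ≡ 1306 (mod 1333)
4^32 ≡ 1306^2 = 1705636 ≡ 729 (mod 1333)
4^64 ≡ 729^2 = 531441 ≡ 907 (mod 1333)
4^128 ≡ 907^2 = 822649 ≡ 188 (mod 1333)
4^256 ≡ 188^2 = 35344 ≡ 686 (mod 1333)
333 = 256 + 64 + 8 + 4 + 1 in binary powers of 2.
So 4^333 ≡ 686 · 907 · 219 · 256 · 4 ≡ 901 (mod 1333).
Squaring chain: 901 → 4; never reaches −1, so base 4 is a Miller–Rabin witness that 1333 is composite.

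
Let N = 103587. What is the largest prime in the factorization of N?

103587 = 3 · 34529
34529 = 11 · 3139
3139 = 43 · 73
73 is prime.
So 103587 = 3 · 11 · 43 · 73; the largest prime factor is 73.

73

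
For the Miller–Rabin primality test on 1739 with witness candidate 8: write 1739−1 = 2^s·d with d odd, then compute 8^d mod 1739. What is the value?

1739 − 1 = 1738 = 2^1 · 869, so d = 869.
8^1 ≡ 8 (mod 1739)
8^2 ≡ 8^2 = 64 ≡ 64 (mod 1739)
8^4 ≡ 64^2 = 4096 ≡ 618 (mod 1739)
8^8 ≡ 618^2 = 381924 ≡ 1083 (mod 1739)
8^16 ≡ 1083^2 = 1172889 ≡ 803 (mod 1739)
8^32 ≡ 803^2 = 644809 ≡ 1379 (mod 1739)
8^64 ≡ 1379^2 = 1901641 ≡ 914 (mod 1739)
8^128 ≡ 914^2 = 835396 ≡ 676 (mod 1739)
8^256 ≡ 676^2 = 456976 ≡ 1358 (mod 1739)
8^512 ≡ 1358^2 = 1844164 ≡ 824 (mod 1739)
869 = 512 + 256 + 64 + 32 + 4 + 1 in binary powers of 2.
So 8^869 ≡ 824 · 1358 · 914 · 1379 · 618 · 8 ≡ 726 (mod 1739).
Squaring chain: 726; never reaches −1, so base 8 is a Miller–Rabin witness that 1739 is composite.

726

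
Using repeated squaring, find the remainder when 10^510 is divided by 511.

484

10^1 ≡ 10 (mod 511)
10^2 ≡ 10^2 = 100 ≡ 100 (mod 511)
10^4 ≡ 100^2 = 10000 ≡ 291 (mod 511)
10^8 ≡ 291^2 = 84681 ≡ 366 (mod 511)
10^16 ≡ 366^2 = 133956 ≡ 74 (mod 511)
10^32 ≡ 74^2 = 5476 ≡ 366 (mod 511)
10^64 ≡ 366^2 = 133956 ≡ 74 (mod 511)
10^128 ≡ 74^2 = 5476 ≡ 366 (mod 511)
10^256 ≡ 366^2 = 133956 ≡ 74 (mod 511)
510 = 256 + 128 + 64 + 32 + 16 + 8 + 4 + 2 in binary powers of 2.
So 10^510 ≡ 74 · 366 · 74 · 366 · 74 · 366 · 291 · 100 ≡ 484 (mod 511).
Since 484 ≠ 1, base 10 is a Fermat witness: 511 is composite.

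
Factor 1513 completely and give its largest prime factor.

89

1513 = 17 · 89
89 is prime.
So 1513 = 17 · 89; the largest prime factor is 89.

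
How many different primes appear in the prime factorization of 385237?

385237 = 17^2 · 1333
1333 = 31 · 43
385237 = 17^2 · 31 · 43, which has 3 distinct prime factors.

3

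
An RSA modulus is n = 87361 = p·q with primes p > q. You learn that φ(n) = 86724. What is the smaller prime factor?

199

φ(n) = (p−1)(q−1) = n − (p+q) + 1, so p + q = 87361 − 86724 + 1 = 638.
p and q are the roots of t² − 638t + 87361 = 0.
Discriminant: 638² − 4·87361 = 407044 − 349444 = 57600; √57600 = 240.
q = (638 − 240)/2 = 199, p = (638 + 240)/2 = 439.
Check: 199 · 439 = 87361.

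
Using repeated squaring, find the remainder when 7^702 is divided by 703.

1

7^1 ≡ 7 (mod 703)
7^2 ≡ 7^2 = 49 ≡ 49 (mod 703)
7^4 ≡ 49^2 = 2401 ≡ 292 (mod 703)
7^8 ≡ 292^2 = 85264 ≡ 201 (mod 703)
7^16 ≡ 201^2 = 40401 ≡ 330 (mod 703)
7^32 ≡ 330^2 = 108900 ≡ 638 (mod 703)
7^64 ≡ 638^2 = 407044 ≡ 7 (mod 703)
7^128 ≡ 7^2 = 49 ≡ 49 (mod 703)
7^256 ≡ 49^2 = 2401 ≡ 292 (mod 703)
7^512 ≡ 292^2 = 85264 ≡ 201 (mod 703)
702 = 512 + 128 + 32 + 16 + 8 + 4 + 2 in binary powers of 2.
So 7^702 ≡ 201 · 49 · 638 · 330 · 201 · 292 · 49 ≡ 1 (mod 703).
Since the result is 1, base 7 gives no evidence that 703 is composite.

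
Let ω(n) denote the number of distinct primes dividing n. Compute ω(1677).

3

1677 = 3 · 559
559 = 13 · 43
1677 = 3 · 13 · 43, which has 3 distinct prime factors.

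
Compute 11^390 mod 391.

110

11^1 ≡ 11 (mod 391)
11^2 ≡ 11^2 = 121 ≡ 121 (mod 391)
11^4 ≡ 121^2 = 14641 ≡ 174 (mod 391)
11^8 ≡ 174^2 = 30276 ≡ 169 (mod 391)
11^16 ≡ 169^2 = 28561 ≡ 18 (mod 391)
11^32 ≡ 18^2 = 324 ≡ 324 (mod 391)
11^64 ≡ 324^2 = 104976 ≡ 188 (mod 391)
11^128 ≡ 188^2 = 35344 ≡ 154 (mod 391)
11^256 ≡ 154^2 = 23716 ≡ 256 (mod 391)
390 = 256 + 128 + 4 + 2 in binary powers of 2.
So 11^390 ≡ 256 · 154 · 174 · 121 ≡ 110 (mod 391).
Since 110 ≠ 1, base 11 is a Fermat witness: 391 is composite.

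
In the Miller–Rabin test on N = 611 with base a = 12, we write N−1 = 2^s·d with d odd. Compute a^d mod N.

168

611 − 1 = 610 = 2^1 · 305, so d = 305.
12^1 ≡ 12 (mod 611)
12^2 ≡ 12^2 = 144 ≡ 144 (mod 611)
12^4 ≡ 144^2 = 20736 ≡ 573 (mod 611)
12^8 ≡ 573^2 = 328329 ≡ 222 (mod 611)
12^16 ≡ 222^2 = 49284 ≡ 404 (mod 611)
12^32 ≡ 404^2 = 163216 ≡ 79 (mod 611)
12^64 ≡ 79^2 = 6241 ≡ 131 (mod 611)
12^128 ≡ 131^2 = 17161 ≡ 53 (mod 611)
12^256 ≡ 53^2 = 2809 ≡ 365 (mod 611)
305 = 256 + 32 + 16 + 1 in binary powers of 2.
So 12^305 ≡ 365 · 79 · 404 · 12 ≡ 168 (mod 611).
Squaring chain: 168; never reaches −1, so base 12 is a Miller–Rabin witness that 611 is composite.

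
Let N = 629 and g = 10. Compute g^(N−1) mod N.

565

10^1 ≡ 10 (mod 629)
10^2 ≡ 10^2 = 100 ≡ 100 (mod 629)
10^4 ≡ 100^2 = 10000 ≡ 565 (mod 629)
10^8 ≡ 565^2 = 319225 ≡ 322 (mod 629)
10^16 ≡ 322^2 = 103684 ≡ 528 (mod 629)
10^32 ≡ 528^2 = 278784 ≡ 137 (mod 629)
10^64 ≡ 137^2 = 18769 ≡ 528 (mod 629)
10^128 ≡ 528^2 = 278784 ≡ 137 (mod 629)
10^256 ≡ 137^2 = 18769 ≡ 528 (mod 629)
10^512 ≡ 528^2 = 278784 ≡ 137 (mod 629)
628 = 512 + 64 + 32 + 16 + 4 in binary powers of 2.
So 10^628 ≡ 137 · 528 · 137 · 528 · 565 ≡ 565 (mod 629).
Since 565 ≠ 1, base 10 is a Fermat witness: 629 is composite.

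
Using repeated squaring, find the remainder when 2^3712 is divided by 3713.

2^1 ≡ 2 (mod 3713)
2^2 ≡ 2^2 = 4 ≡ 4 (mod 3713)
2^4 ≡ 4^2 = 16 ≡ 16 (mod 3713)
2^8 ≡ 16^2 = 256 ≡ 256 (mod 3713)
2^16 ≡ 256^2 = 65536 ≡ 2415 (mod 3713)
2^32 ≡ 2415^2 = 5832225 ≡ 2815 (mod 3713)
2^64 ≡ 2815^2 = 7924225 ≡ 683 (mod 3713)
2^128 ≡ 683^2 = 466489 ≡ 2364 (mod 3713)
2^256 ≡ 2364^2 = 5588496 ≡ 431 (mod 3713)
2^512 ≡ 431^2 = 185761 ≡ 111 (mod 3713)
2^1024 ≡ 111^2 = 12321 ≡ 1182 (mod 3713)
2^2048 ≡ 1182^2 = 1397124 ≡ 1036 (mod 3713)
3712 = 2048 + 1024 + 512 + 128 in binary powers of 2.
So 2^3712 ≡ 1036 · 1182 · 111 · 2364 ≡ 1076 (mod 3713).
Since 1076 ≠ 1, base 2 is a Fermat witness: 3713 is composite.

1076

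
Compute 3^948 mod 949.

1

3^1 ≡ 3 (mod 949)
3^2 ≡ 3^2 = 9 ≡ 9 (mod 949)
3^4 ≡ 9^2 = 81 ≡ 81 (mod 949)
3^8 ≡ 81^2 = 6561 ≡ 867 (mod 949)
3^16 ≡ 867^2 = 751689 ≡ 81 (mod 949)
3^32 ≡ 81^2 = 6561 ≡ 867 (mod 949)
3^64 ≡ 867^2 = 751689 ≡ 81 (mod 949)
3^128 ≡ 81^2 = 6561 ≡ 867 (mod 949)
3^256 ≡ 867^2 = 751689 ≡ 81 (mod 949)
3^512 ≡ 81^2 = 6561 ≡ 867 (mod 949)
948 = 512 + 256 + 128 + 32 + 16 + 4 in binary powers of 2.
So 3^948 ≡ 867 · 81 · 867 · 867 · 81 · 81 ≡ 1 (mod 949).
Since the result is 1, base 3 gives no evidence that 949 is composite.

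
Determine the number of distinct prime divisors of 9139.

3

9139 = 13 · 703
703 = 19 · 37
9139 = 13 · 19 · 37, which has 3 distinct prime factors.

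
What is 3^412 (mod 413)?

375

3^1 ≡ 3 (mod 413)
3^2 ≡ 3^2 = 9 ≡ 9 (mod 413)
3^4 ≡ 9^2 = 81 ≡ 81 (mod 413)
3^8 ≡ 81^2 = 6561 ≡ 366 (mod 413)
3^16 ≡ 366^2 = 133956 ≡ 144 (mod 413)
3^32 ≡ 144^2 = 20736 ≡ 86 (mod 413)
3^64 ≡ 86^2 = 7396 ≡ 375 (mod 413)
3^128 ≡ 375^2 = 140625 ≡ 205 (mod 413)
3^256 ≡ 205^2 = 42025 ≡ 312 (mod 413)
412 = 256 + 128 + 16 + 8 + 4 in binary powers of 2.
So 3^412 ≡ 312 · 205 · 144 · 366 · 81 ≡ 375 (mod 413).
Since 375 ≠ 1, base 3 is a Fermat witness: 413 is composite.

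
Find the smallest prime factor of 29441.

29441 is odd.
Digit sum 20, not divisible by 3.
Ends in 1: not divisible by 5.
7: 29441 = 7·4205 + 6
11: 29441 = 11·2676 + 5
13: 29441 = 13·2264 + 9
17: 29441 = 17·1731 + 14
19: 29441 = 19·1549 + 10
23: 29441 = 23·1280 + 1
29: 29441 = 29·1015 + 6
31: 29441 = 31·949 + 22
37: 29441 = 37·795 + 26
41: 29441 = 41·718 + 3
43: 29441 = 43·684 + 29
47: 29441 = 47·626 + 19
53: 29441 = 53·555 + 26
59: 29441 = 59·499

59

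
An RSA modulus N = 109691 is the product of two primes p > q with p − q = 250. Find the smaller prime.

Since p = q + 250, we have 109691 = q(q + 250), so q² + 250q − 109691 = 0.
Discriminant: 250² + 4·109691 = 62500 + 438764 = 501264; √501264 = 708.
q = (−250 + 708)/2 = 229, and p = q + 250 = 479.
Check: 229 · 479 = 109691.

229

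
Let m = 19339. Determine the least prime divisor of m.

19339 is odd.
Digit sum 25, not divisible by 3.
Ends in 9: not divisible by 5.
7: 19339 = 7·2762 + 5
11: 19339 = 11·1758 + 1
13: 19339 = 13·1487 + 8
17: 19339 = 17·1137 + 10
19: 19339 = 19·1017 + 16
23: 19339 = 23·840 + 19
29: 19339 = 29·666 + 25
31: 19339 = 31·623 + 26
37: 19339 = 37·522 + 25
41: 19339 = 41·471 + 28
43: 19339 = 43·449 + 32
47: 19339 = 47·411 + 22
53: 19339 = 53·364 + 47
59: 19339 = 59·327 + 46
61: 19339 = 61·317 + 2
67: 19339 = 67·288 + 43
71: 19339 = 71·272 + 27
73: 19339 = 73·264 + 67
79: 19339 = 79·244 + 63
83: 19339 = 83·233

83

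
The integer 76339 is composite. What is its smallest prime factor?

76339 is odd.
Digit sum 28, not divisible by 3.
Ends in 9: not divisible by 5.
7: 76339 = 7·10905 + 4
11: 76339 = 11·6939 + 10
13: 76339 = 13·5872 + 3
17: 76339 = 17·4490 + 9
19: 76339 = 19·4017 + 16
23: 76339 = 23·3319 + 2
29: 76339 = 29·2632 + 11
31: 76339 = 31·2462 + 17
37: 76339 = 37·2063 + 8
41: 76339 = 41·1861 + 38
43: 76339 = 43·1775 + 14
47: 76339 = 47·1624 + 11
53: 76339 = 53·1440 + 19
59: 76339 = 59·1293 + 52
61: 76339 = 61·1251 + 28
67: 76339 = 67·1139 + 26
71: 76339 = 71·1075 + 14
73: 76339 = 73·1045 + 54
79: 76339 = 79·966 + 25
83: 76339 = 83·919 + 62
89: 76339 = 89·857 + 66
97: 76339 = 97·787

97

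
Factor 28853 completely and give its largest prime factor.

61

28853 = 11 · 2623
2623 = 43 · 61
61 is prime.
So 28853 = 11 · 43 · 61; the largest prime factor is 61.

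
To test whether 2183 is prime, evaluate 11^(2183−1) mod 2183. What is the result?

11^1 ≡ 11 (mod 2183)
11^2 ≡ 11^2 = 121 ≡ 121 (mod 2183)
11^4 ≡ 121^2 = 14641 ≡ 1543 (mod 2183)
11^8 ≡ 1543^2 = 2380849 ≡ 1379 (mod 2183)
11^16 ≡ 1379^2 = 1901641 ≡ 248 (mod 2183)
11^32 ≡ 248^2 = 61504 ≡ 380 (mod 2183)
11^64 ≡ 380^2 = 144400 ≡ 322 (mod 2183)
11^128 ≡ 322^2 = 103684 ≡ 1083 (mod 2183)
11^256 ≡ 1083^2 = 1172889 ≡ 618 (mod 2183)
11^512 ≡ 618^2 = 381924 ≡ 2082 (mod 2183)
11^1024 ≡ 2082^2 = 4334724 ≡ 1469 (mod 2183)
11^2048 ≡ 1469^2 = 2157961 ≡ 1157 (mod 2183)
2182 = 2048 + 128 + 4 + 2 in binary powers of 2.
So 11^2182 ≡ 1157 · 1083 · 1543 · 121 ≡ 470 (mod 2183).
Since 470 ≠ 1, base 11 is a Fermat witness: 2183 is composite.

470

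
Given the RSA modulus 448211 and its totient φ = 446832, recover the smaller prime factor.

φ(n) = (p−1)(q−1) = n − (p+q) + 1, so p + q = 448211 − 446832 + 1 = 1380.
p and q are the roots of t² − 1380t + 448211 = 0.
Discriminant: 1380² − 4·448211 = 1904400 − 1792844 = 111556; √111556 = 334.
q = (1380 − 334)/2 = 523, p = (1380 + 334)/2 = 857.
Check: 523 · 857 = 448211.

523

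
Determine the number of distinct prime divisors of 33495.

33495 = 3 · 11165
11165 = 5 · 2233
2233 = 7 · 319
319 = 11 · 29
33495 = 3 · 5 · 7 · 11 · 29, which has 5 distinct prime factors.

5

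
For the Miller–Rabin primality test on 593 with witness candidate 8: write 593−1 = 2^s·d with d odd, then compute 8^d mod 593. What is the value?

593 − 1 = 592 = 2^4 · 37, so d = 37.
8^1 ≡ 8 (mod 593)
8^2 ≡ 8^2 = 64 ≡ 64 (mod 593)
8^4 ≡ 64^2 = 4096 ≡ 538 (mod 593)
8^8 ≡ 538^2 = 289444 ≡ 60 (mod 593)
8^16 ≡ 60^2 = 3600 ≡ 42 (mod 593)
8^32 ≡ 42^2 = 1764 ≡ 578 (mod 593)
37 = 32 + 4 + 1 in binary powers of 2.
So 8^37 ≡ 578 · 538 · 8 ≡ 77 (mod 593).
Squaring chain: 77 → 592 → 1 → 1; reaches −1, so base 8 does not prove 593 composite.

77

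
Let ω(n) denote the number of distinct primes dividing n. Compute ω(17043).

17043 = 3 · 5681
5681 = 13 · 437
437 = 19 · 23
17043 = 3 · 13 · 19 · 23, which has 4 distinct prime factors.

4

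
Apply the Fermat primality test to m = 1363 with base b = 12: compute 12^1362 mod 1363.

202

12^1 ≡ 12 (mod 1363)
12^2 ≡ 12^2 = 144 ≡ 144 (mod 1363)
12^4 ≡ 144^2 = 20736 ≡ 291 (mod 1363)
12^8 ≡ 291^2 = 84681 ≡ 175 (mod 1363)
12^16 ≡ 175^2 = 30625 ≡ 639 (mod 1363)
12^32 ≡ 639^2 = 408321 ≡ 784 (mod 1363)
12^64 ≡ 784^2 = 614656 ≡ 1306 (mod 1363)
12^128 ≡ 1306^2 = 1705636 ≡ 523 (mod 1363)
12^256 ≡ 523^2 = 273529 ≡ 929 (mod 1363)
12^512 ≡ 929^2 = 863041 ≡ 262 (mod 1363)
12^1024 ≡ 262^2 = 68644 ≡ 494 (mod 1363)
1362 = 1024 + 256 + 64 + 16 + 2 in binary powers of 2.
So 12^1362 ≡ 494 · 929 · 1306 · 639 · 144 ≡ 202 (mod 1363).
Since 202 ≠ 1, base 12 is a Fermat witness: 1363 is composite.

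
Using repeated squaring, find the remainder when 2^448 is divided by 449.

2^1 ≡ 2 (mod 449)
2^2 ≡ 2^2 = 4 ≡ 4 (mod 449)
2^4 ≡ 4^2 = 16 ≡ 16 (mod 449)
2^8 ≡ 16^2 = 256 ≡ 256 (mod 449)
2^16 ≡ 256^2 = 65536 ≡ 431 (mod 449)
2^32 ≡ 431^2 = 185761 ≡ 324 (mod 449)
2^64 ≡ 324^2 = 104976 ≡ 359 (mod 449)
2^128 ≡ 359^2 = 128881 ≡ 18 (mod 449)
2^256 ≡ 18^2 = 324 ≡ 324 (mod 449)
448 = 256 + 128 + 64 in binary powers of 2.
So 2^448 ≡ 324 · 18 · 359 ≡ 1 (mod 449).
Since the result is 1, base 2 gives no evidence that 449 is composite.

1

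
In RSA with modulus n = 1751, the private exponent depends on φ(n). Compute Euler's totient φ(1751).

Factor: 1751 = 17 · 103.
φ(1751) = (17−1) · (103−1) = 16 · 102 = 1632.

1632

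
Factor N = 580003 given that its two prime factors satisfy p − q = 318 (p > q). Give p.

937

Since p = q + 318, we have 580003 = q(q + 318), so q² + 318q − 580003 = 0.
Discriminant: 318² + 4·580003 = 101124 + 2320012 = 2421136; √2421136 = 1556.
q = (−318 + 1556)/2 = 619, and p = q + 318 = 937.
Check: 619 · 937 = 580003.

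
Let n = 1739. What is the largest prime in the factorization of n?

47

1739 = 37 · 47
47 is prime.
So 1739 = 37 · 47; the largest prime factor is 47.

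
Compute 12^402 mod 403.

12^1 ≡ 12 (mod 403)
12^2 ≡ 12^2 = 144 ≡ 144 (mod 403)
12^4 ≡ 144^2 = 20736 ≡ 183 (mod 403)
12^8 ≡ 183^2 = 33489 ≡ 40 (mod 403)
12^16 ≡ 40^2 = 1600 ≡ 391 (mod 403)
12^32 ≡ 391^2 = 152881 ≡ 144 (mod 403)
12^64 ≡ 144^2 = 20736 ≡ 183 (mod 403)
12^128 ≡ 183^2 = 33489 ≡ 40 (mod 403)
12^256 ≡ 40^2 = 1600 ≡ 391 (mod 403)
402 = 256 + 128 + 16 + 2 in binary powers of 2.
So 12^402 ≡ 391 · 40 · 391 · 144 ≡ 66 (mod 403).
Since 66 ≠ 1, base 12 is a Fermat witness: 403 is composite.

66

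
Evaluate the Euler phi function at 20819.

Factor: 20819 = 109 · 191.
φ(20819) = (109−1) · (191−1) = 108 · 190 = 20520.

20520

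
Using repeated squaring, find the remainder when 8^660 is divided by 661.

8^1 ≡ 8 (mod 661)
8^2 ≡ 8^2 = 64 ≡ 64 (mod 661)
8^4 ≡ 64^2 = 4096 ≡ 130 (mod 661)
8^8 ≡ 130^2 = 16900 ≡ 375 (mod 661)
8^16 ≡ 375^2 = 140625 ≡ 493 (mod 661)
8^32 ≡ 493^2 = 243049 ≡ 462 (mod 661)
8^64 ≡ 462^2 = 213444 ≡ 602 (mod 661)
8^128 ≡ 602^2 = 362404 ≡ 176 (mod 661)
8^256 ≡ 176^2 = 30976 ≡ 570 (mod 661)
8^512 ≡ 570^2 = 324900 ≡ 349 (mod 661)
660 = 512 + 128 + 16 + 4 in binary powers of 2.
So 8^660 ≡ 349 · 176 · 493 · 130 ≡ 1 (mod 661).
Since the result is 1, base 8 gives no evidence that 661 is composite.

1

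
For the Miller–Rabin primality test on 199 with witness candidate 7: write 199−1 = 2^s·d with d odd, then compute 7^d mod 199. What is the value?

199 − 1 = 198 = 2^1 · 99, so d = 99.
7^1 ≡ 7 (mod 199)
7^2 ≡ 7^2 = 49 ≡ 49 (mod 199)
7^4 ≡ 49^2 = 2401 ≡ 13 (mod 199)
7^8 ≡ 13^2 = 169 ≡ 169 (mod 199)
7^16 ≡ 169^2 = 28561 ≡ 104 (mod 199)
7^32 ≡ 104^2 = 10816 ≡ 70 (mod 199)
7^64 ≡ 70^2 = 4900 ≡ 124 (mod 199)
99 = 64 + 32 + 2 + 1 in binary powers of 2.
So 7^99 ≡ 124 · 70 · 49 · 7 ≡ 1 (mod 199).
Since 7^d ≡ 1 (mod 199), base 7 does not prove 199 composite.

1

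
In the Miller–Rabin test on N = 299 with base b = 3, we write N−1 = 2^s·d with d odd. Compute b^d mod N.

299 − 1 = 298 = 2^1 · 149, so d = 149.
3^1 ≡ 3 (mod 299)
3^2 ≡ 3^2 = 9 ≡ 9 (mod 299)
3^4 ≡ 9^2 = 81 ≡ 81 (mod 299)
3^8 ≡ 81^2 = 6561 ≡ 282 (mod 299)
3^16 ≡ 282^2 = 79524 ≡ 289 (mod 299)
3^32 ≡ 289^2 = 83521 ≡ 100 (mod 299)
3^64 ≡ 100^2 = 10000 ≡ 133 (mod 299)
3^128 ≡ 133^2 = 17689 ≡ 48 (mod 299)
149 = 128 + 16 + 4 + 1 in binary powers of 2.
So 3^149 ≡ 48 · 289 · 81 · 3 ≡ 269 (mod 299).
Squaring chain: 269; never reaches −1, so base 3 is a Miller–Rabin witness that 299 is composite.

269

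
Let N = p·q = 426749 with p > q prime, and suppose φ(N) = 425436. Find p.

φ(n) = (p−1)(q−1) = n − (p+q) + 1, so p + q = 426749 − 425436 + 1 = 1314.
p and q are the roots of t² − 1314t + 426749 = 0.
Discriminant: 1314² − 4·426749 = 1726596 − 1706996 = 19600; √19600 = 140.
q = (1314 − 140)/2 = 587, p = (1314 + 140)/2 = 727.
Check: 587 · 727 = 426749.

727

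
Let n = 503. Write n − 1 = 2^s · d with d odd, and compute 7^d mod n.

1

503 − 1 = 502 = 2^1 · 251, so d = 251.
7^1 ≡ 7 (mod 503)
7^2 ≡ 7^2 = 49 ≡ 49 (mod 503)
7^4 ≡ 49^2 = 2401 ≡ 389 (mod 503)
7^8 ≡ 389^2 = 151321 ≡ 421 (mod 503)
7^16 ≡ 421^2 = 177241 ≡ 185 (mod 503)
7^32 ≡ 185^2 = 34225 ≡ 21 (mod 503)
7^64 ≡ 21^2 = 441 ≡ 441 (mod 503)
7^128 ≡ 441^2 = 194481 ≡ 323 (mod 503)
251 = 128 + 64 + 32 + 16 + 8 + 2 + 1 in binary powers of 2.
So 7^251 ≡ 323 · 441 · 21 · 185 · 421 · 49 · 7 ≡ 1 (mod 503).
Since 7^d ≡ 1 (mod 503), base 7 does not prove 503 composite.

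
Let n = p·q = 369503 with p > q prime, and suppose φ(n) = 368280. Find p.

φ(n) = (p−1)(q−1) = n − (p+q) + 1, so p + q = 369503 − 368280 + 1 = 1224.
p and q are the roots of t² − 1224t + 369503 = 0.
Discriminant: 1224² − 4·369503 = 1498176 − 1478012 = 20164; √20164 = 142.
q = (1224 − 142)/2 = 541, p = (1224 + 142)/2 = 683.
Check: 541 · 683 = 369503.

683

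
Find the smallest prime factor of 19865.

5

19865 is odd.
Digit sum 29, not divisible by 3.
Ends in 5: divisible by 5.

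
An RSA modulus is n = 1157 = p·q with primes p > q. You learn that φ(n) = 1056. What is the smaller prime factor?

φ(n) = (p−1)(q−1) = n − (p+q) + 1, so p + q = 1157 − 1056 + 1 = 102.
p and q are the roots of t² − 102t + 1157 = 0.
Discriminant: 102² − 4·1157 = 10404 − 4628 = 5776; √5776 = 76.
q = (102 − 76)/2 = 13, p = (102 + 76)/2 = 89.
Check: 13 · 89 = 1157.

13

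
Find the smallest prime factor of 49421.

73

49421 is odd.
Digit sum 20, not divisible by 3.
Ends in 1: not divisible by 5.
7: 49421 = 7·7060 + 1
11: 49421 = 11·4492 + 9
13: 49421 = 13·3801 + 8
17: 49421 = 17·2907 + 2
19: 49421 = 19·2601 + 2
23: 49421 = 23·2148 + 17
29: 49421 = 29·1704 + 5
31: 49421 = 31·1594 + 7
37: 49421 = 37·1335 + 26
41: 49421 = 41·1205 + 16
43: 49421 = 43·1149 + 14
47: 49421 = 47·1051 + 24
53: 49421 = 53·932 + 25
59: 49421 = 59·837 + 38
61: 49421 = 61·810 + 11
67: 49421 = 67·737 + 42
71: 49421 = 71·696 + 5
73: 49421 = 73·677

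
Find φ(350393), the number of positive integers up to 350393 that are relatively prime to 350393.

332640

Factor: 350393 = 31 · 89 · 127.
φ(350393) = (31−1) · (89−1) · (127−1) = 30 · 88 · 126 = 332640.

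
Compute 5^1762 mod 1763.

5^1 ≡ 5 (mod 1763)
5^2 ≡ 5^2 = 25 ≡ 25 (mod 1763)
5^4 ≡ 25^2 = 625 ≡ 625 (mod 1763)
5^8 ≡ 625^2 = 390625 ≡ 1002 (mod 1763)
5^16 ≡ 1002^2 = 1004004 ≡ 857 (mod 1763)
5^32 ≡ 857^2 = 734449 ≡ 1041 (mod 1763)
5^64 ≡ 1041^2 = 1083681 ≡ 1199 (mod 1763)
5^128 ≡ 1199^2 = 1437601 ≡ 756 (mod 1763)
5^256 ≡ 756^2 = 571536 ≡ 324 (mod 1763)
5^512 ≡ 324^2 = 104976 ≡ 959 (mod 1763)
5^1024 ≡ 959^2 = 919681 ≡ 1158 (mod 1763)
1762 = 1024 + 512 + 128 + 64 + 32 + 2 in binary powers of 2.
So 5^1762 ≡ 1158 · 959 · 756 · 1199 · 1041 · 25 ≡ 1665 (mod 1763).
Since 1665 ≠ 1, base 5 is a Fermat witness: 1763 is composite.

1665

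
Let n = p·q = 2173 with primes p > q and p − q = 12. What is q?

41

Since p = q + 12, we have 2173 = q(q + 12), so q² + 12q − 2173 = 0.
Discriminant: 12² + 4·2173 = 144 + 8692 = 8836; √8836 = 94.
q = (−12 + 94)/2 = 41, and p = q + 12 = 53.
Check: 41 · 53 = 2173.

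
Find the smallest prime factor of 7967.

31

7967 is odd.
Digit sum 29, not divisible by 3.
Ends in 7: not divisible by 5.
7: 7967 = 7·1138 + 1
11: 7967 = 11·724 + 3
13: 7967 = 13·612 + 11
17: 7967 = 17·468 + 11
19: 7967 = 19·419 + 6
23: 7967 = 23·346 + 9
29: 7967 = 29·274 + 21
31: 7967 = 31·257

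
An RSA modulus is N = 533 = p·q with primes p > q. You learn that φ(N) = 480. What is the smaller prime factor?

φ(n) = (p−1)(q−1) = n − (p+q) + 1, so p + q = 533 − 480 + 1 = 54.
p and q are the roots of t² − 54t + 533 = 0.
Discriminant: 54² − 4·533 = 2916 − 2132 = 784; √784 = 28.
q = (54 − 28)/2 = 13, p = (54 + 28)/2 = 41.
Check: 13 · 41 = 533.

13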